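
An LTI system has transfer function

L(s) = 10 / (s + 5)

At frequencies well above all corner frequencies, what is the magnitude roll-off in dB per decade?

Each pole contributes −20 dB/decade at high frequency; each zero contributes +20 dB/decade.
Net: 0 zero(s) − 1 pole(s) → -20 dB/decade.

-20 dB/decade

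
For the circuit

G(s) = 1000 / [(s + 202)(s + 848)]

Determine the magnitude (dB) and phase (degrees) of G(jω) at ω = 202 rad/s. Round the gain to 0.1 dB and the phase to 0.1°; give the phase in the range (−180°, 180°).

At s = jω = j202:
pole (s+202): 202 + j202 → |·| = √(202²+202²) = √81608 ≈ 285.67, ∠ = arctan(202/202) ≈ 45.00°
pole (s+848): 848 + j202 → |·| = √(848²+202²) = √759908 ≈ 871.73, ∠ = arctan(202/848) ≈ 13.40°
|G| = 1000 / 2.4903e+05 ≈ 0.0040156
Gain = 20 log₁₀(0.0040156) ≈ -47.92 dB
∠G = 0.00° − 58.40° = -58.40°

-47.9 dB, -58.4°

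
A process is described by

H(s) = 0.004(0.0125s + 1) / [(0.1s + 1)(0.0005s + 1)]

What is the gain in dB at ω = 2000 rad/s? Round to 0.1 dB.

At ω = 2000 rad/s:
zero (1 + j2000·0.0125) = 1 + j25 → |·| ≈ 25.02, ∠ ≈ 87.71°
pole (1 + j2000·0.1) = 1 + j200 → |·| ≈ 200, ∠ ≈ 89.71°
pole (1 + j2000·0.0005) = 1 + j1 → |·| ≈ 1.4142, ∠ ≈ 45.00°
|H| = 0.004 · 25.02 / (200 · 1.4142) ≈ 0.00035384
Gain = 20 log₁₀(0.00035384) ≈ -69.02 dB

-69.0 dB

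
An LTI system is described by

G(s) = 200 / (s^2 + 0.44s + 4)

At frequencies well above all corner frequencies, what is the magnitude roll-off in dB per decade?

-40 dB/decade

Each pole contributes −20 dB/decade at high frequency; each zero contributes +20 dB/decade.
Net: 0 zero(s) − 2 pole(s) → -40 dB/decade.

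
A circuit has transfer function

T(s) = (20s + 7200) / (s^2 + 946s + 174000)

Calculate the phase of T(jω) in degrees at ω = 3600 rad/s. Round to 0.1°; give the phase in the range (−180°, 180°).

Substitute s = j3600:
Numerator: 20(j3600) + 7200 = 7200 + j72000
Denominator: (j3600)^2 + 946(j3600) + 174000 = -12786000 + j3405600
|N| = √(7200² + 72000²) ≈ 72359, ∠N ≈ 84.29°
|D| = √(12786000² + 3405600²) ≈ 1.3232e+07, ∠D ≈ 165.09°
∠T = 84.29° − 165.09° = -80.80°

-80.8°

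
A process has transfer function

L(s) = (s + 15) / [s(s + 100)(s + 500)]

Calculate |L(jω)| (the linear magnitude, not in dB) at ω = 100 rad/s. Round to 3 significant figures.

1.40e-05

At s = jω = j100:
zero (s+15): 15 + j100 → |·| = √(15²+100²) = √10225 ≈ 101.12, ∠ = arctan(100/15) ≈ 81.47°
pole (s+100): 100 + j100 → |·| = √(100²+100²) = √20000 ≈ 141.42, ∠ = arctan(100/100) ≈ 45.00°
pole (s+500): 500 + j100 → |·| = √(500²+100²) = √260000 ≈ 509.9, ∠ = arctan(100/500) ≈ 11.31°
pole at origin: |s| = 100, ∠ = 90.00° (in denominator)
|L| = 1 · 101.12 / 7.211e+06 ≈ 1.4023e-05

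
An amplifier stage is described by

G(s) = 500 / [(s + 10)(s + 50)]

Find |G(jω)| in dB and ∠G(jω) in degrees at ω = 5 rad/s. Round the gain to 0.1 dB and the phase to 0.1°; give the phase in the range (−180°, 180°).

At s = jω = j5:
pole (s+10): 10 + j5 → |·| = √(10²+5²) = √125 ≈ 11.18, ∠ = arctan(5/10) ≈ 26.57°
pole (s+50): 50 + j5 → |·| = √(50²+5²) = √2525 ≈ 50.249, ∠ = arctan(5/50) ≈ 5.71°
|G| = 500 / 561.78 ≈ 0.89003
Gain = 20 log₁₀(0.89003) ≈ -1.01 dB
∠G = 0.00° − 32.28° = -32.28°

-1.0 dB, -32.3°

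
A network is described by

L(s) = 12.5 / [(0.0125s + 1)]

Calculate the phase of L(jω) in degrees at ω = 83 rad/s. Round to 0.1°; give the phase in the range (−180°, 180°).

-46.1°

At ω = 83 rad/s:
pole (1 + j83·0.0125) = 1 + j1.0375 → |·| ≈ 1.441, ∠ ≈ 46.05°
∠L = (0°) − (46.05°) = -46.05°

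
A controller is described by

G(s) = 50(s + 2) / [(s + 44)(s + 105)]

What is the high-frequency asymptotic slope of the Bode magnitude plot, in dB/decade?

Each pole contributes −20 dB/decade at high frequency; each zero contributes +20 dB/decade.
Net: 1 zero(s) − 2 pole(s) → -20 dB/decade.

-20 dB/decade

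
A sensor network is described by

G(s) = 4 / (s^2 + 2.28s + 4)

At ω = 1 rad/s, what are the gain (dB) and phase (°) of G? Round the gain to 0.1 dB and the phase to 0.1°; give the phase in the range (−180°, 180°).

At s = jω = j1:
quadratic: (j1)² + 2.28·j1 + 4 = 3 + j2.28 → |·| ≈ 3.7681, ∠ ≈ 37.23°
|G| = 4 / 3.7681 ≈ 1.0615
Gain = 20 log₁₀(1.0615) ≈ 0.52 dB
∠G = 0.00° − 37.23° = -37.23°

0.5 dB, -37.2°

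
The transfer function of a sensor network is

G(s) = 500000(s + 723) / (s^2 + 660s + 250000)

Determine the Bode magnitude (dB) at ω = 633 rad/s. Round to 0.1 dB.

At s = jω = j633:
zero (s+723): 723 + j633 → |·| = √(723²+633²) = √923418 ≈ 960.95, ∠ = arctan(633/723) ≈ 41.20°
quadratic: (j633)² + 660·j633 + 250000 = -150689 + j417780 → |·| ≈ 4.4413e+05, ∠ ≈ 109.83°
|G| = 500000 · 960.95 / 4.4413e+05 ≈ 1081.8
Gain = 20 log₁₀(1081.8) ≈ 60.68 dB

60.7 dB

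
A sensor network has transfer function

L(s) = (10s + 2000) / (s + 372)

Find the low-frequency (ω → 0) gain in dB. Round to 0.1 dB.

14.6 dB

L(0) = 2000 / 372 ≈ 5.3763
20 log₁₀(5.3763) ≈ 14.61 dB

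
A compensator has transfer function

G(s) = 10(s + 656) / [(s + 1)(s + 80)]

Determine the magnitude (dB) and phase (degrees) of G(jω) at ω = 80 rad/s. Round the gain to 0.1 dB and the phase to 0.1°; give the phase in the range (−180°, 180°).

-2.7 dB, -127.3°

At s = jω = j80:
zero (s+656): 656 + j80 → |·| = √(656²+80²) = √436736 ≈ 660.86, ∠ = arctan(80/656) ≈ 6.95°
pole (s+1): 1 + j80 → |·| = √(1²+80²) = √6401 ≈ 80.006, ∠ = arctan(80/1) ≈ 89.28°
pole (s+80): 80 + j80 → |·| = √(80²+80²) = √12800 ≈ 113.14, ∠ = arctan(80/80) ≈ 45.00°
|G| = 10 · 660.86 / 9051.9 ≈ 0.73008
Gain = 20 log₁₀(0.73008) ≈ -2.73 dB
∠G = 6.95° − 134.28° = -127.33°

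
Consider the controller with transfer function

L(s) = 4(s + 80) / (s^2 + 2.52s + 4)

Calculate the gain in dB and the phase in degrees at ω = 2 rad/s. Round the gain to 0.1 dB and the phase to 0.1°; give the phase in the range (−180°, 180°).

At s = jω = j2:
zero (s+80): 80 + j2 → |·| = √(80²+2²) = √6404 ≈ 80.025, ∠ = arctan(2/80) ≈ 1.43°
quadratic: (j2)² + 2.52·j2 + 4 = 0 + j5.04 → |·| ≈ 5.04, ∠ ≈ 90.00°
|L| = 4 · 80.025 / 5.04 ≈ 63.512
Gain = 20 log₁₀(63.512) ≈ 36.06 dB
∠L = 1.43° − 90.00° = -88.57°

36.1 dB, -88.6°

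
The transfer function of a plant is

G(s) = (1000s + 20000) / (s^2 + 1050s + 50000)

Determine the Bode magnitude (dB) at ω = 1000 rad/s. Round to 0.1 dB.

Substitute s = j1000:
Numerator: 1000(j1000) + 20000 = 20000 + j1000000
Denominator: (j1000)^2 + 1050(j1000) + 50000 = -950000 + j1050000
|N| = √(20000² + 1000000²) ≈ 1.0002e+06, ∠N ≈ 88.85°
|D| = √(950000² + 1050000²) ≈ 1.416e+06, ∠D ≈ 132.14°
|G| = 1.0002e+06 / 1.416e+06 ≈ 0.70636
Gain = 20 log₁₀(0.70636) ≈ -3.02 dB

-3.0 dB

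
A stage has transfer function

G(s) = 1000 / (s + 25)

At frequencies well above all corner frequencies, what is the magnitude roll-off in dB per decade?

-20 dB/decade

Each pole contributes −20 dB/decade at high frequency; each zero contributes +20 dB/decade.
Net: 0 zero(s) − 1 pole(s) → -20 dB/decade.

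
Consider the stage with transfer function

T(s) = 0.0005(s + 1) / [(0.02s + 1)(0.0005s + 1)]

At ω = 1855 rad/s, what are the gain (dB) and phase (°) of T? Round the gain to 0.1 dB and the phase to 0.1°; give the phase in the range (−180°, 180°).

At ω = 1855 rad/s:
zero (1 + j1855·1) = 1 + j1855 → |·| ≈ 1855, ∠ ≈ 89.97°
pole (1 + j1855·0.02) = 1 + j37.1 → |·| ≈ 37.113, ∠ ≈ 88.46°
pole (1 + j1855·0.0005) = 1 + j0.9275 → |·| ≈ 1.3639, ∠ ≈ 42.85°
|T| = 0.0005 · 1855 / (37.113 · 1.3639) ≈ 0.018323
Gain = 20 log₁₀(0.018323) ≈ -34.74 dB
∠T = (89.97°) − (88.46° + 42.85°) = -41.34°

-34.7 dB, -41.3°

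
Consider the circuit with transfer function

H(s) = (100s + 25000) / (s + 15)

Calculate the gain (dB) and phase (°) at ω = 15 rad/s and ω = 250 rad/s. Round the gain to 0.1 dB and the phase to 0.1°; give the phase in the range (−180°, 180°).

Substitute s = j15:
Numerator: 100(j15) + 25000 = 25000 + j1500
Denominator: (j15) + 15 = 15 + j15
|N| = √(25000² + 1500²) ≈ 25045, ∠N ≈ 3.43°
|D| = √(15² + 15²) ≈ 21.213, ∠D ≈ 45.00°
|H| = 25045 / 21.213 ≈ 1180.6
Gain = 20 log₁₀(1180.6) ≈ 61.44 dB
∠H = 3.43° − 45.00° = -41.57°

Substitute s = j250:
Numerator: 100(j250) + 25000 = 25000 + j25000
Denominator: (j250) + 15 = 15 + j250
|N| = √(25000² + 25000²) ≈ 35355, ∠N ≈ 45.00°
|D| = √(15² + 250²) ≈ 250.45, ∠D ≈ 86.57°
|H| = 35355 / 250.45 ≈ 141.17
Gain = 20 log₁₀(141.17) ≈ 42.99 dB
∠H = 45.00° − 86.57° = -41.57°

ω = 15: 61.4 dB, -41.6°; ω = 250: 43.0 dB, -41.6°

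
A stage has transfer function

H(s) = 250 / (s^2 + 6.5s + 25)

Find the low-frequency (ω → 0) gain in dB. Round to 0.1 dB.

H(0) = 250 / 25 = 10
20 log₁₀(10) ≈ 20.00 dB

20.0 dB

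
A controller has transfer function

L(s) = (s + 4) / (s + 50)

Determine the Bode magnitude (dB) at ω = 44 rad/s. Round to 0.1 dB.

-3.6 dB

Substitute s = j44:
Numerator: (j44) + 4 = 4 + j44
Denominator: (j44) + 50 = 50 + j44
|N| = √(4² + 44²) ≈ 44.181, ∠N ≈ 84.81°
|D| = √(50² + 44²) ≈ 66.603, ∠D ≈ 41.35°
|L| = 44.181 / 66.603 ≈ 0.66335
Gain = 20 log₁₀(0.66335) ≈ -3.57 dB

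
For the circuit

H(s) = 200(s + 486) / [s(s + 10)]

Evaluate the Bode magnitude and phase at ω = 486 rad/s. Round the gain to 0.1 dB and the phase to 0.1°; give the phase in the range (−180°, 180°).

At s = jω = j486:
zero (s+486): 486 + j486 → |·| = √(486²+486²) = √472392 ≈ 687.31, ∠ = arctan(486/486) ≈ 45.00°
pole (s+10): 10 + j486 → |·| = √(10²+486²) = √236296 ≈ 486.1, ∠ = arctan(486/10) ≈ 88.82°
pole at origin: |s| = 486, ∠ = 90.00° (in denominator)
|H| = 200 · 687.31 / 2.3624e+05 ≈ 0.58187
Gain = 20 log₁₀(0.58187) ≈ -4.70 dB
∠H = 45.00° − 178.82° = -133.82°

-4.7 dB, -133.8°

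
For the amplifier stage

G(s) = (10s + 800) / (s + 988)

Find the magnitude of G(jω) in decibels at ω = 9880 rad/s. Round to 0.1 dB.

20.0 dB

Substitute s = j9880:
Numerator: 10(j9880) + 800 = 800 + j98800
Denominator: (j9880) + 988 = 988 + j9880
|N| = √(800² + 98800²) ≈ 98803, ∠N ≈ 89.54°
|D| = √(988² + 9880²) ≈ 9929.3, ∠D ≈ 84.29°
|G| = 98803 / 9929.3 ≈ 9.9507
Gain = 20 log₁₀(9.9507) ≈ 19.96 dB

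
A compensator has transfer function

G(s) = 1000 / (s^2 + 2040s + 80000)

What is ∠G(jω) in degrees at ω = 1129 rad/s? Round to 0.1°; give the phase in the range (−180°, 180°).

Substitute s = j1129:
Numerator: 1000 = 1000 + j0
Denominator: (j1129)^2 + 2040(j1129) + 80000 = -1194641 + j2303160
|N| = √(1000² + 0²) ≈ 1000, ∠N ≈ 0.00°
|D| = √(1194641² + 2303160²) ≈ 2.5946e+06, ∠D ≈ 117.42°
∠G = 0.00° − 117.42° = -117.42°

-117.4°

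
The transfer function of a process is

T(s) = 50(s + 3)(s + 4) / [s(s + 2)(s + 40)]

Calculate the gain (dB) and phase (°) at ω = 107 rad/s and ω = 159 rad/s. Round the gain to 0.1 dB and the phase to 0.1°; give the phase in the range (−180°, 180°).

At s = jω = j107:
zero (s+3): 3 + j107 → |·| = √(3²+107²) = √11458 ≈ 107.04, ∠ = arctan(107/3) ≈ 88.39°
zero (s+4): 4 + j107 → |·| = √(4²+107²) = √11465 ≈ 107.07, ∠ = arctan(107/4) ≈ 87.86°
pole (s+2): 2 + j107 → |·| = √(2²+107²) = √11453 ≈ 107.02, ∠ = arctan(107/2) ≈ 88.93°
pole (s+40): 40 + j107 → |·| = √(40²+107²) = √13049 ≈ 114.23, ∠ = arctan(107/40) ≈ 69.50°
pole at origin: |s| = 107, ∠ = 90.00° (in denominator)
|T| = 50 · 11461 / 1.3081e+06 ≈ 0.43808
Gain = 20 log₁₀(0.43808) ≈ -7.17 dB
∠T = 176.25° − 248.43° = -72.18°

At s = jω = j159:
zero (s+3): 3 + j159 → |·| = √(3²+159²) = √25290 ≈ 159.03, ∠ = arctan(159/3) ≈ 88.92°
zero (s+4): 4 + j159 → |·| = √(4²+159²) = √25297 ≈ 159.05, ∠ = arctan(159/4) ≈ 88.56°
pole (s+2): 2 + j159 → |·| = √(2²+159²) = √25285 ≈ 159.01, ∠ = arctan(159/2) ≈ 89.28°
pole (s+40): 40 + j159 → |·| = √(40²+159²) = √26881 ≈ 163.95, ∠ = arctan(159/40) ≈ 75.88°
pole at origin: |s| = 159, ∠ = 90.00° (in denominator)
|T| = 50 · 25294 / 4.1451e+06 ≈ 0.30511
Gain = 20 log₁₀(0.30511) ≈ -10.31 dB
∠T = 177.48° − 255.16° = -77.68°

ω = 107: -7.2 dB, -72.2°; ω = 159: -10.3 dB, -77.7°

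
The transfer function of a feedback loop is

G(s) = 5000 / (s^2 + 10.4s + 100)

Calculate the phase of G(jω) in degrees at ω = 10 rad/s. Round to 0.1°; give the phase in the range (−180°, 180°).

-90.0°

At s = jω = j10:
quadratic: (j10)² + 10.4·j10 + 100 = 0 + j104 → |·| ≈ 104, ∠ ≈ 90.00°
∠G = 0.00° − 90.00° = -90.00°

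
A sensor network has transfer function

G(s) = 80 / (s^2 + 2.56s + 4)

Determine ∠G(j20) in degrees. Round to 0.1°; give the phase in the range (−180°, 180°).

At s = jω = j20:
quadratic: (j20)² + 2.56·j20 + 4 = -396 + j51.2 → |·| ≈ 399.3, ∠ ≈ 172.63°
∠G = 0.00° − 172.63° = -172.63°

-172.6°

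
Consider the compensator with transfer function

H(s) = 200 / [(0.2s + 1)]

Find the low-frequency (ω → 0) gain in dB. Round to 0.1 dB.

46.0 dB

H(0) = 200 · 1 / 1 = 200
20 log₁₀(200) ≈ 46.02 dB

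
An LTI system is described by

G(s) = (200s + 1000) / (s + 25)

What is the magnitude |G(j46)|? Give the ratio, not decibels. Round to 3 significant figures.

177

Substitute s = j46:
Numerator: 200(j46) + 1000 = 1000 + j9200
Denominator: (j46) + 25 = 25 + j46
|N| = √(1000² + 9200²) ≈ 9254.2, ∠N ≈ 83.80°
|D| = √(25² + 46²) ≈ 52.355, ∠D ≈ 61.48°
|G| = 9254.2 / 52.355 ≈ 176.76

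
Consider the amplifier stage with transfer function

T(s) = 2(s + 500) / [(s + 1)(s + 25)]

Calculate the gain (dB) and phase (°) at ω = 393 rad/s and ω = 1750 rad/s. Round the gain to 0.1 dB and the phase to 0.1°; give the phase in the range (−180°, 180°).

ω = 393: -41.7 dB, -138.0°; ω = 1750: -58.5 dB, -105.1°

At s = jω = j393:
zero (s+500): 500 + j393 → |·| = √(500²+393²) = √404449 ≈ 635.96, ∠ = arctan(393/500) ≈ 38.17°
pole (s+1): 1 + j393 → |·| = √(1²+393²) = √154450 ≈ 393, ∠ = arctan(393/1) ≈ 89.85°
pole (s+25): 25 + j393 → |·| = √(25²+393²) = √155074 ≈ 393.79, ∠ = arctan(393/25) ≈ 86.36°
|T| = 2 · 635.96 / 1.5476e+05 ≈ 0.0082187
Gain = 20 log₁₀(0.0082187) ≈ -41.70 dB
∠T = 38.17° − 176.21° = -138.04°

At s = jω = j1750:
zero (s+500): 500 + j1750 → |·| = √(500²+1750²) = √3312500 ≈ 1820, ∠ = arctan(1750/500) ≈ 74.05°
pole (s+1): 1 + j1750 → |·| = √(1²+1750²) = √3062501 ≈ 1750, ∠ = arctan(1750/1) ≈ 89.97°
pole (s+25): 25 + j1750 → |·| = √(25²+1750²) = √3063125 ≈ 1750.2, ∠ = arctan(1750/25) ≈ 89.18°
|T| = 2 · 1820 / 3.0628e+06 ≈ 0.0011885
Gain = 20 log₁₀(0.0011885) ≈ -58.50 dB
∠T = 74.05° − 179.15° = -105.10°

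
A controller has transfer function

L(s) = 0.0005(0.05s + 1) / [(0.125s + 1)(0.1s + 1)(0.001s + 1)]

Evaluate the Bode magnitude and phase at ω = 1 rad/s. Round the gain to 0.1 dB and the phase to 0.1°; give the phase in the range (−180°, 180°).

At ω = 1 rad/s:
zero (1 + j1·0.05) = 1 + j0.05 → |·| ≈ 1.0012, ∠ ≈ 2.86°
pole (1 + j1·0.125) = 1 + j0.125 → |·| ≈ 1.0078, ∠ ≈ 7.13°
pole (1 + j1·0.1) = 1 + j0.1 → |·| ≈ 1.005, ∠ ≈ 5.71°
pole (1 + j1·0.001) = 1 + j0.001 → |·| ≈ 1, ∠ ≈ 0.06°
|L| = 0.0005 · 1.0012 / (1.0078 · 1.005 · 1) ≈ 0.00049425
Gain = 20 log₁₀(0.00049425) ≈ -66.12 dB
∠L = (2.86°) − (7.13° + 5.71° + 0.06°) = -10.04°

-66.1 dB, -10.0°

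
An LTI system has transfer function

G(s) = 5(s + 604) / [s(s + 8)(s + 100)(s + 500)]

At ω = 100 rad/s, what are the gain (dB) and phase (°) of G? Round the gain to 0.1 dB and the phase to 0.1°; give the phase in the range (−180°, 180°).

-107.5 dB, 137.7°

At s = jω = j100:
zero (s+604): 604 + j100 → |·| = √(604²+100²) = √374816 ≈ 612.22, ∠ = arctan(100/604) ≈ 9.40°
pole (s+8): 8 + j100 → |·| = √(8²+100²) = √10064 ≈ 100.32, ∠ = arctan(100/8) ≈ 85.43°
pole (s+100): 100 + j100 → |·| = √(100²+100²) = √20000 ≈ 141.42, ∠ = arctan(100/100) ≈ 45.00°
pole (s+500): 500 + j100 → |·| = √(500²+100²) = √260000 ≈ 509.9, ∠ = arctan(100/500) ≈ 11.31°
pole at origin: |s| = 100, ∠ = 90.00° (in denominator)
|G| = 5 · 612.22 / 7.2341e+08 ≈ 4.2315e-06
Gain = 20 log₁₀(4.2315e-06) ≈ -107.47 dB
∠G = 9.40° − 231.74° = -222.34° ≡ 137.66° (principal value)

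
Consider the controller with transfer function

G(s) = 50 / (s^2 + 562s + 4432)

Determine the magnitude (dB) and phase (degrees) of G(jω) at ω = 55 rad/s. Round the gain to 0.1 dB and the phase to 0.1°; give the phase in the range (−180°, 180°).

-55.8 dB, -87.4°

Substitute s = j55:
Numerator: 50 = 50 + j0
Denominator: (j55)^2 + 562(j55) + 4432 = 1407 + j30910
|N| = √(50² + 0²) ≈ 50, ∠N ≈ 0.00°
|D| = √(1407² + 30910²) ≈ 30942, ∠D ≈ 87.39°
|G| = 50 / 30942 ≈ 0.0016159
Gain = 20 log₁₀(0.0016159) ≈ -55.83 dB
∠G = 0.00° − 87.39° = -87.39°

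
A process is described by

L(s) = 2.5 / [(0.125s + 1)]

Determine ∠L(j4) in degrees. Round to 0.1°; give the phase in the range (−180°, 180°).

At ω = 4 rad/s:
pole (1 + j4·0.125) = 1 + j0.5 → |·| ≈ 1.118, ∠ ≈ 26.57°
∠L = (0°) − (26.57°) = -26.57°

-26.6°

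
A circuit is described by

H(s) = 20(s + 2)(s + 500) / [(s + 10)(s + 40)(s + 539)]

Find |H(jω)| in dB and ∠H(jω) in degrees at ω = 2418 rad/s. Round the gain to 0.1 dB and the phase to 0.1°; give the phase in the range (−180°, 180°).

At s = jω = j2418:
zero (s+2): 2 + j2418 → |·| = √(2²+2418²) = √5846728 ≈ 2418, ∠ = arctan(2418/2) ≈ 89.95°
zero (s+500): 500 + j2418 → |·| = √(500²+2418²) = √6096724 ≈ 2469.2, ∠ = arctan(2418/500) ≈ 78.32°
pole (s+10): 10 + j2418 → |·| = √(10²+2418²) = √5846824 ≈ 2418, ∠ = arctan(2418/10) ≈ 89.76°
pole (s+40): 40 + j2418 → |·| = √(40²+2418²) = √5848324 ≈ 2418.3, ∠ = arctan(2418/40) ≈ 89.05°
pole (s+539): 539 + j2418 → |·| = √(539²+2418²) = √6137245 ≈ 2477.3, ∠ = arctan(2418/539) ≈ 77.43°
|H| = 20 · 5.9705e+06 / 1.4486e+10 ≈ 0.0082431
Gain = 20 log₁₀(0.0082431) ≈ -41.68 dB
∠H = 168.27° − 256.24° = -87.97°

-41.7 dB, -88.0°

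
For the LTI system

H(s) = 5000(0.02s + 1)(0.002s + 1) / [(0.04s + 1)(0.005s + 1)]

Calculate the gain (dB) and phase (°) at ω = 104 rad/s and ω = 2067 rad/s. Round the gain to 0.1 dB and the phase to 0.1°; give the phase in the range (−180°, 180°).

At ω = 104 rad/s:
zero (1 + j104·0.02) = 1 + j2.08 → |·| ≈ 2.3079, ∠ ≈ 64.32°
zero (1 + j104·0.002) = 1 + j0.208 → |·| ≈ 1.0214, ∠ ≈ 11.75°
pole (1 + j104·0.04) = 1 + j4.16 → |·| ≈ 4.2785, ∠ ≈ 76.48°
pole (1 + j104·0.005) = 1 + j0.52 → |·| ≈ 1.1271, ∠ ≈ 27.47°
|H| = 5000 · 2.3079 · 1.0214 / (4.2785 · 1.1271) ≈ 2444.2
Gain = 20 log₁₀(2444.2) ≈ 67.76 dB
∠H = (64.32° + 11.75°) − (76.48° + 27.47°) = -27.88°

At ω = 2067 rad/s:
zero (1 + j2067·0.02) = 1 + j41.34 → |·| ≈ 41.352, ∠ ≈ 88.61°
zero (1 + j2067·0.002) = 1 + j4.134 → |·| ≈ 4.2532, ∠ ≈ 76.40°
pole (1 + j2067·0.04) = 1 + j82.68 → |·| ≈ 82.686, ∠ ≈ 89.31°
pole (1 + j2067·0.005) = 1 + j10.335 → |·| ≈ 10.383, ∠ ≈ 84.47°
|H| = 5000 · 41.352 · 4.2532 / (82.686 · 10.383) ≈ 1024.3
Gain = 20 log₁₀(1024.3) ≈ 60.21 dB
∠H = (88.61° + 76.40°) − (89.31° + 84.47°) = -8.77°

ω = 104: 67.8 dB, -27.9°; ω = 2067: 60.2 dB, -8.8°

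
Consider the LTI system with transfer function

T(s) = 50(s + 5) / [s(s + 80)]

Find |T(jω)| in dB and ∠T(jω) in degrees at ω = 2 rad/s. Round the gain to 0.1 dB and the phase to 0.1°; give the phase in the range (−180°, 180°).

4.5 dB, -69.6°

At s = jω = j2:
zero (s+5): 5 + j2 → |·| = √(5²+2²) = √29 ≈ 5.3852, ∠ = arctan(2/5) ≈ 21.80°
pole (s+80): 80 + j2 → |·| = √(80²+2²) = √6404 ≈ 80.025, ∠ = arctan(2/80) ≈ 1.43°
pole at origin: |s| = 2, ∠ = 90.00° (in denominator)
|T| = 50 · 5.3852 / 160.05 ≈ 1.6823
Gain = 20 log₁₀(1.6823) ≈ 4.52 dB
∠T = 21.80° − 91.43° = -69.63°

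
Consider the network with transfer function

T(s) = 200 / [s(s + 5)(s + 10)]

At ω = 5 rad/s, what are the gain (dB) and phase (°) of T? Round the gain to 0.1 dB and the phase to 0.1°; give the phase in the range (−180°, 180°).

-5.9 dB, -161.6°

At s = jω = j5:
pole (s+5): 5 + j5 → |·| = √(5²+5²) = √50 ≈ 7.0711, ∠ = arctan(5/5) ≈ 45.00°
pole (s+10): 10 + j5 → |·| = √(10²+5²) = √125 ≈ 11.18, ∠ = arctan(5/10) ≈ 26.57°
pole at origin: |s| = 5, ∠ = 90.00° (in denominator)
|T| = 200 / 395.27 ≈ 0.50598
Gain = 20 log₁₀(0.50598) ≈ -5.92 dB
∠T = 0.00° − 161.57° = -161.57°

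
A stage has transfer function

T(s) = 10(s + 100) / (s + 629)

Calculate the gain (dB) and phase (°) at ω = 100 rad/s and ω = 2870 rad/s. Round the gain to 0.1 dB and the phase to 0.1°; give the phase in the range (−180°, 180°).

ω = 100: 6.9 dB, 36.0°; ω = 2870: 19.8 dB, 10.4°

At s = jω = j100:
zero (s+100): 100 + j100 → |·| = √(100²+100²) = √20000 ≈ 141.42, ∠ = arctan(100/100) ≈ 45.00°
pole (s+629): 629 + j100 → |·| = √(629²+100²) = √405641 ≈ 636.9, ∠ = arctan(100/629) ≈ 9.03°
|T| = 10 · 141.42 / 636.9 ≈ 2.2204
Gain = 20 log₁₀(2.2204) ≈ 6.93 dB
∠T = 45.00° − 9.03° = 35.97°

At s = jω = j2870:
zero (s+100): 100 + j2870 → |·| = √(100²+2870²) = √8246900 ≈ 2871.7, ∠ = arctan(2870/100) ≈ 88.00°
pole (s+629): 629 + j2870 → |·| = √(629²+2870²) = √8632541 ≈ 2938.1, ∠ = arctan(2870/629) ≈ 77.64°
|T| = 10 · 2871.7 / 2938.1 ≈ 9.774
Gain = 20 log₁₀(9.774) ≈ 19.80 dB
∠T = 88.00° − 77.64° = 10.36°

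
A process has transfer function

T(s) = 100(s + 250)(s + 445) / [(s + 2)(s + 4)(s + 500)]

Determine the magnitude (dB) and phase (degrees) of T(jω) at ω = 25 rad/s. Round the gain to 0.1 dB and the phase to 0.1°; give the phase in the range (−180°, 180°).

30.9 dB, -160.3°

At s = jω = j25:
zero (s+250): 250 + j25 → |·| = √(250²+25²) = √63125 ≈ 251.25, ∠ = arctan(25/250) ≈ 5.71°
zero (s+445): 445 + j25 → |·| = √(445²+25²) = √198650 ≈ 445.7, ∠ = arctan(25/445) ≈ 3.22°
pole (s+2): 2 + j25 → |·| = √(2²+25²) = √629 ≈ 25.08, ∠ = arctan(25/2) ≈ 85.43°
pole (s+4): 4 + j25 → |·| = √(4²+25²) = √641 ≈ 25.318, ∠ = arctan(25/4) ≈ 80.91°
pole (s+500): 500 + j25 → |·| = √(500²+25²) = √250625 ≈ 500.62, ∠ = arctan(25/500) ≈ 2.86°
|T| = 100 · 1.1198e+05 / 3.1788e+05 ≈ 35.227
Gain = 20 log₁₀(35.227) ≈ 30.94 dB
∠T = 8.93° − 169.20° = -160.27°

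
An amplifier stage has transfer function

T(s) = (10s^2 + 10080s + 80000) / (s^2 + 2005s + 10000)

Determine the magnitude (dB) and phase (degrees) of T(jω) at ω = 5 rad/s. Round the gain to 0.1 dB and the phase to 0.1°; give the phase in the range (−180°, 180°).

16.5 dB, -12.9°

Substitute s = j5:
Numerator: 10(j5)^2 + 10080(j5) + 80000 = 79750 + j50400
Denominator: (j5)^2 + 2005(j5) + 10000 = 9975 + j10025
|N| = √(79750² + 50400²) ≈ 94341, ∠N ≈ 32.29°
|D| = √(9975² + 10025²) ≈ 14142, ∠D ≈ 45.14°
|T| = 94341 / 14142 ≈ 6.671
Gain = 20 log₁₀(6.671) ≈ 16.48 dB
∠T = 32.29° − 45.14° = -12.85°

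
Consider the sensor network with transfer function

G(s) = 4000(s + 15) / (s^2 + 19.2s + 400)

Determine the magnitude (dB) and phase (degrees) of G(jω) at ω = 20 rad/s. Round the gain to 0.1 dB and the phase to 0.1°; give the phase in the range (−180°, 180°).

At s = jω = j20:
zero (s+15): 15 + j20 → |·| = √(15²+20²) = √625 ≈ 25, ∠ = arctan(20/15) ≈ 53.13°
quadratic: (j20)² + 19.2·j20 + 400 = 0 + j384 → |·| ≈ 384, ∠ ≈ 90.00°
|G| = 4000 · 25 / 384 ≈ 260.42
Gain = 20 log₁₀(260.42) ≈ 48.31 dB
∠G = 53.13° − 90.00° = -36.87°

48.3 dB, -36.9°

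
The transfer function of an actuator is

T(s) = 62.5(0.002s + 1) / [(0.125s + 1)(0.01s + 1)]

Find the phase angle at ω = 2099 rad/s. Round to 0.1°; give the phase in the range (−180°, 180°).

At ω = 2099 rad/s:
zero (1 + j2099·0.002) = 1 + j4.198 → |·| ≈ 4.3155, ∠ ≈ 76.60°
pole (1 + j2099·0.125) = 1 + j262.375 → |·| ≈ 262.38, ∠ ≈ 89.78°
pole (1 + j2099·0.01) = 1 + j20.99 → |·| ≈ 21.014, ∠ ≈ 87.27°
∠T = (76.60°) − (89.78° + 87.27°) = -100.45°

-100.5°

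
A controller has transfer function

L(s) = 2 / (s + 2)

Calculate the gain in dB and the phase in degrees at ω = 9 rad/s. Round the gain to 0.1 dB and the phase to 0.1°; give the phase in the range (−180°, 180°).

-13.3 dB, -77.5°

Substitute s = j9:
Numerator: 2 = 2 + j0
Denominator: (j9) + 2 = 2 + j9
|N| = √(2² + 0²) ≈ 2, ∠N ≈ 0.00°
|D| = √(2² + 9²) ≈ 9.2195, ∠D ≈ 77.47°
|L| = 2 / 9.2195 ≈ 0.21693
Gain = 20 log₁₀(0.21693) ≈ -13.27 dB
∠L = 0.00° − 77.47° = -77.47°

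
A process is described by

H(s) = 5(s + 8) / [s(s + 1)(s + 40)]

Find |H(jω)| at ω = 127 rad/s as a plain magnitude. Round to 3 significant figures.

At s = jω = j127:
zero (s+8): 8 + j127 → |·| = √(8²+127²) = √16193 ≈ 127.25, ∠ = arctan(127/8) ≈ 86.40°
pole (s+1): 1 + j127 → |·| = √(1²+127²) = √16130 ≈ 127, ∠ = arctan(127/1) ≈ 89.55°
pole (s+40): 40 + j127 → |·| = √(40²+127²) = √17729 ≈ 133.15, ∠ = arctan(127/40) ≈ 72.52°
pole at origin: |s| = 127, ∠ = 90.00° (in denominator)
|H| = 5 · 127.25 / 2.1476e+06 ≈ 0.00029626

0.000296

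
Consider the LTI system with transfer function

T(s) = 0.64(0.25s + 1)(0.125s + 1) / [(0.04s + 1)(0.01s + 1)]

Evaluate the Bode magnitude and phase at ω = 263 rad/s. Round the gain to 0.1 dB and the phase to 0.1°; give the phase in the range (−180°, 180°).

At ω = 263 rad/s:
zero (1 + j263·0.25) = 1 + j65.75 → |·| ≈ 65.758, ∠ ≈ 89.13°
zero (1 + j263·0.125) = 1 + j32.875 → |·| ≈ 32.89, ∠ ≈ 88.26°
pole (1 + j263·0.04) = 1 + j10.52 → |·| ≈ 10.567, ∠ ≈ 84.57°
pole (1 + j263·0.01) = 1 + j2.63 → |·| ≈ 2.8137, ∠ ≈ 69.18°
|T| = 0.64 · 65.758 · 32.89 / (10.567 · 2.8137) ≈ 46.555
Gain = 20 log₁₀(46.555) ≈ 33.36 dB
∠T = (89.13° + 88.26°) − (84.57° + 69.18°) = 23.64°

33.4 dB, 23.6°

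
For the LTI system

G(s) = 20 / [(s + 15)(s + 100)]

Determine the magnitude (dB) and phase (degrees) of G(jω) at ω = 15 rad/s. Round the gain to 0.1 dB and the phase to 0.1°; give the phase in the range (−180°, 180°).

At s = jω = j15:
pole (s+15): 15 + j15 → |·| = √(15²+15²) = √450 ≈ 21.213, ∠ = arctan(15/15) ≈ 45.00°
pole (s+100): 100 + j15 → |·| = √(100²+15²) = √10225 ≈ 101.12, ∠ = arctan(15/100) ≈ 8.53°
|G| = 20 / 2145.1 ≈ 0.0093236
Gain = 20 log₁₀(0.0093236) ≈ -40.61 dB
∠G = 0.00° − 53.53° = -53.53°

-40.6 dB, -53.5°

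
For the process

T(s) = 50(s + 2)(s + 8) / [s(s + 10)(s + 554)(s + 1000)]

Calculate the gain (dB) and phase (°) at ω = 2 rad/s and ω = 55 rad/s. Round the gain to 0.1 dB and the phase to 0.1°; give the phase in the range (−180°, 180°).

ω = 2: -79.7 dB, -42.6°; ω = 55: -81.0 dB, -8.9°

At s = jω = j2:
zero (s+2): 2 + j2 → |·| = √(2²+2²) = √8 ≈ 2.8284, ∠ = arctan(2/2) ≈ 45.00°
zero (s+8): 8 + j2 → |·| = √(8²+2²) = √68 ≈ 8.2462, ∠ = arctan(2/8) ≈ 14.04°
pole (s+10): 10 + j2 → |·| = √(10²+2²) = √104 ≈ 10.198, ∠ = arctan(2/10) ≈ 11.31°
pole (s+554): 554 + j2 → |·| = √(554²+2²) = √306920 ≈ 554, ∠ = arctan(2/554) ≈ 0.21°
pole (s+1000): 1000 + j2 → |·| = √(1000²+2²) = √1000004 ≈ 1000, ∠ = arctan(2/1000) ≈ 0.11°
pole at origin: |s| = 2, ∠ = 90.00° (in denominator)
|T| = 50 · 23.324 / 1.1299e+07 ≈ 0.00010321
Gain = 20 log₁₀(0.00010321) ≈ -79.73 dB
∠T = 59.04° − 101.63° = -42.59°

At s = jω = j55:
zero (s+2): 2 + j55 → |·| = √(2²+55²) = √3029 ≈ 55.036, ∠ = arctan(55/2) ≈ 87.92°
zero (s+8): 8 + j55 → |·| = √(8²+55²) = √3089 ≈ 55.579, ∠ = arctan(55/8) ≈ 81.72°
pole (s+10): 10 + j55 → |·| = √(10²+55²) = √3125 ≈ 55.902, ∠ = arctan(55/10) ≈ 79.70°
pole (s+554): 554 + j55 → |·| = √(554²+55²) = √309941 ≈ 556.72, ∠ = arctan(55/554) ≈ 5.67°
pole (s+1000): 1000 + j55 → |·| = √(1000²+55²) = √1003025 ≈ 1001.5, ∠ = arctan(55/1000) ≈ 3.15°
pole at origin: |s| = 55, ∠ = 90.00° (in denominator)
|T| = 50 · 3058.8 / 1.7143e+09 ≈ 8.9214e-05
Gain = 20 log₁₀(8.9214e-05) ≈ -80.99 dB
∠T = 169.64° − 178.52° = -8.88°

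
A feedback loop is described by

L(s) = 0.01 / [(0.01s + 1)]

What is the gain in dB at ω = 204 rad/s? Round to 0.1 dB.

At ω = 204 rad/s:
pole (1 + j204·0.01) = 1 + j2.04 → |·| ≈ 2.2719, ∠ ≈ 63.89°
|L| = 0.01 · 1 / (2.2719) ≈ 0.0044016
Gain = 20 log₁₀(0.0044016) ≈ -47.13 dB

-47.1 dB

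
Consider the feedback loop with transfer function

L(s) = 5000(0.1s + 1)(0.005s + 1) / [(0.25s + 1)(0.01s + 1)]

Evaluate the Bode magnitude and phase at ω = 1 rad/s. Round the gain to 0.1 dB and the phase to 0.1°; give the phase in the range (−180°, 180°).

At ω = 1 rad/s:
zero (1 + j1·0.1) = 1 + j0.1 → |·| ≈ 1.005, ∠ ≈ 5.71°
zero (1 + j1·0.005) = 1 + j0.005 → |·| ≈ 1, ∠ ≈ 0.29°
pole (1 + j1·0.25) = 1 + j0.25 → |·| ≈ 1.0308, ∠ ≈ 14.04°
pole (1 + j1·0.01) = 1 + j0.01 → |·| ≈ 1, ∠ ≈ 0.57°
|L| = 5000 · 1.005 · 1 / (1.0308 · 1) ≈ 4874.9
Gain = 20 log₁₀(4874.9) ≈ 73.76 dB
∠L = (5.71° + 0.29°) − (14.04° + 0.57°) = -8.61°

73.8 dB, -8.6°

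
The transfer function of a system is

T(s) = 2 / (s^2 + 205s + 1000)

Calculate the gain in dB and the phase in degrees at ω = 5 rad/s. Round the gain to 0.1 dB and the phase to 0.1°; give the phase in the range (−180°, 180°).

Substitute s = j5:
Numerator: 2 = 2 + j0
Denominator: (j5)^2 + 205(j5) + 1000 = 975 + j1025
|N| = √(2² + 0²) ≈ 2, ∠N ≈ 0.00°
|D| = √(975² + 1025²) ≈ 1414.7, ∠D ≈ 46.43°
|T| = 2 / 1414.7 ≈ 0.0014137
Gain = 20 log₁₀(0.0014137) ≈ -56.99 dB
∠T = 0.00° − 46.43° = -46.43°

-57.0 dB, -46.4°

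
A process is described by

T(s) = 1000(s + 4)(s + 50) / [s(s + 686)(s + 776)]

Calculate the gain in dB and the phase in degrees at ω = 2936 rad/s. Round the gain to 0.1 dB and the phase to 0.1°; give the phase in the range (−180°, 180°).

-9.9 dB, -63.1°

At s = jω = j2936:
zero (s+4): 4 + j2936 → |·| = √(4²+2936²) = √8620112 ≈ 2936, ∠ = arctan(2936/4) ≈ 89.92°
zero (s+50): 50 + j2936 → |·| = √(50²+2936²) = √8622596 ≈ 2936.4, ∠ = arctan(2936/50) ≈ 89.02°
pole (s+686): 686 + j2936 → |·| = √(686²+2936²) = √9090692 ≈ 3015.1, ∠ = arctan(2936/686) ≈ 76.85°
pole (s+776): 776 + j2936 → |·| = √(776²+2936²) = √9222272 ≈ 3036.8, ∠ = arctan(2936/776) ≈ 75.19°
pole at origin: |s| = 2936, ∠ = 90.00° (in denominator)
|T| = 1000 · 8.6213e+06 / 2.6883e+10 ≈ 0.3207
Gain = 20 log₁₀(0.3207) ≈ -9.88 dB
∠T = 178.94° − 242.04° = -63.10°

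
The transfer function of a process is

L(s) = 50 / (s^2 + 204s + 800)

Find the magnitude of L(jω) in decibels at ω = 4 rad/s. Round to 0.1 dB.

Substitute s = j4:
Numerator: 50 = 50 + j0
Denominator: (j4)^2 + 204(j4) + 800 = 784 + j816
|N| = √(50² + 0²) ≈ 50, ∠N ≈ 0.00°
|D| = √(784² + 816²) ≈ 1131.6, ∠D ≈ 46.15°
|L| = 50 / 1131.6 ≈ 0.044185
Gain = 20 log₁₀(0.044185) ≈ -27.09 dB

-27.1 dB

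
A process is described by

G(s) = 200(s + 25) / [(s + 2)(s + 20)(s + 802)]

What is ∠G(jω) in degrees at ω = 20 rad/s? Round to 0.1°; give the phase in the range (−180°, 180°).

At s = jω = j20:
zero (s+25): 25 + j20 → |·| = √(25²+20²) = √1025 ≈ 32.016, ∠ = arctan(20/25) ≈ 38.66°
pole (s+2): 2 + j20 → |·| = √(2²+20²) = √404 ≈ 20.1, ∠ = arctan(20/2) ≈ 84.29°
pole (s+20): 20 + j20 → |·| = √(20²+20²) = √800 ≈ 28.284, ∠ = arctan(20/20) ≈ 45.00°
pole (s+802): 802 + j20 → |·| = √(802²+20²) = √643604 ≈ 802.25, ∠ = arctan(20/802) ≈ 1.43°
∠G = 38.66° − 130.72° = -92.06°

-92.1°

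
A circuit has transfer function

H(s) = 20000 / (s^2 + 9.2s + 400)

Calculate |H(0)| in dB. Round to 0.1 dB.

H(0) = 20000 / 400 = 50
20 log₁₀(50) ≈ 33.98 dB

34.0 dB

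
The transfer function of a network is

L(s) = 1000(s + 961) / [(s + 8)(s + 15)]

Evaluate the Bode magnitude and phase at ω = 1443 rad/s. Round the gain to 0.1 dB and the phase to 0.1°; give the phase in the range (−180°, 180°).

-1.6 dB, -122.7°

At s = jω = j1443:
zero (s+961): 961 + j1443 → |·| = √(961²+1443²) = √3005770 ≈ 1733.7, ∠ = arctan(1443/961) ≈ 56.34°
pole (s+8): 8 + j1443 → |·| = √(8²+1443²) = √2082313 ≈ 1443, ∠ = arctan(1443/8) ≈ 89.68°
pole (s+15): 15 + j1443 → |·| = √(15²+1443²) = √2082474 ≈ 1443.1, ∠ = arctan(1443/15) ≈ 89.40°
|L| = 1000 · 1733.7 / 2.0824e+06 ≈ 0.83255
Gain = 20 log₁₀(0.83255) ≈ -1.59 dB
∠L = 56.34° − 179.08° = -122.74°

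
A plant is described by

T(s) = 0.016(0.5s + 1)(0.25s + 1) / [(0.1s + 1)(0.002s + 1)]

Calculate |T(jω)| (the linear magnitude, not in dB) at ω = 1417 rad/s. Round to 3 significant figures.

9.43

At ω = 1417 rad/s:
zero (1 + j1417·0.5) = 1 + j708.5 → |·| ≈ 708.5, ∠ ≈ 89.92°
zero (1 + j1417·0.25) = 1 + j354.25 → |·| ≈ 354.25, ∠ ≈ 89.84°
pole (1 + j1417·0.1) = 1 + j141.7 → |·| ≈ 141.7, ∠ ≈ 89.60°
pole (1 + j1417·0.002) = 1 + j2.834 → |·| ≈ 3.0053, ∠ ≈ 70.56°
|T| = 0.016 · 708.5 · 354.25 / (141.7 · 3.0053) ≈ 9.43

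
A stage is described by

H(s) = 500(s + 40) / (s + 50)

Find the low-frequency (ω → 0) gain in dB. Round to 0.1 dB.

H(0) = 500·40 / (50) = 400
20 log₁₀(400) ≈ 52.04 dB

52.0 dB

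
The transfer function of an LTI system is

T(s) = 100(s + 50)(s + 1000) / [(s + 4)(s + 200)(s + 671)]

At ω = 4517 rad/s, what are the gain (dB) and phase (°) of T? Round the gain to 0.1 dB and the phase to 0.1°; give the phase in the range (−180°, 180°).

At s = jω = j4517:
zero (s+50): 50 + j4517 → |·| = √(50²+4517²) = √20405789 ≈ 4517.3, ∠ = arctan(4517/50) ≈ 89.37°
zero (s+1000): 1000 + j4517 → |·| = √(1000²+4517²) = √21403289 ≈ 4626.4, ∠ = arctan(4517/1000) ≈ 77.52°
pole (s+4): 4 + j4517 → |·| = √(4²+4517²) = √20403305 ≈ 4517, ∠ = arctan(4517/4) ≈ 89.95°
pole (s+200): 200 + j4517 → |·| = √(200²+4517²) = √20443289 ≈ 4521.4, ∠ = arctan(4517/200) ≈ 87.46°
pole (s+671): 671 + j4517 → |·| = √(671²+4517²) = √20853530 ≈ 4566.6, ∠ = arctan(4517/671) ≈ 81.55°
|T| = 100 · 2.0899e+07 / 9.3264e+10 ≈ 0.022408
Gain = 20 log₁₀(0.022408) ≈ -32.99 dB
∠T = 166.89° − 258.96° = -92.07°

-33.0 dB, -92.1°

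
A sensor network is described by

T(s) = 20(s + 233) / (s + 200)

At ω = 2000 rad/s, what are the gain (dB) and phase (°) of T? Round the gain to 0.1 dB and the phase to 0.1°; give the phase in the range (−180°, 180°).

26.0 dB, -0.9°

At s = jω = j2000:
zero (s+233): 233 + j2000 → |·| = √(233²+2000²) = √4054289 ≈ 2013.5, ∠ = arctan(2000/233) ≈ 83.35°
pole (s+200): 200 + j2000 → |·| = √(200²+2000²) = √4040000 ≈ 2010, ∠ = arctan(2000/200) ≈ 84.29°
|T| = 20 · 2013.5 / 2010 ≈ 20.035
Gain = 20 log₁₀(20.035) ≈ 26.04 dB
∠T = 83.35° − 84.29° = -0.94°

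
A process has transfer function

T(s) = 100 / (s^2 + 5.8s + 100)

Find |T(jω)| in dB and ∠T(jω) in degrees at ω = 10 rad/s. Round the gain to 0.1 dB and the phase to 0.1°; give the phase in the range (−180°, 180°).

4.7 dB, -90.0°

At s = jω = j10:
quadratic: (j10)² + 5.8·j10 + 100 = 0 + j58 → |·| ≈ 58, ∠ ≈ 90.00°
|T| = 100 / 58 ≈ 1.7241
Gain = 20 log₁₀(1.7241) ≈ 4.73 dB
∠T = 0.00° − 90.00° = -90.00°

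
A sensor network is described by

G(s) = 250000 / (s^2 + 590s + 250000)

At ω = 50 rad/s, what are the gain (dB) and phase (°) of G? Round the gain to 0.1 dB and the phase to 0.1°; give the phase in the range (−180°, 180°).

At s = jω = j50:
quadratic: (j50)² + 590·j50 + 250000 = 247500 + j29500 → |·| ≈ 2.4925e+05, ∠ ≈ 6.80°
|G| = 250000 / 2.4925e+05 ≈ 1.003
Gain = 20 log₁₀(1.003) ≈ 0.03 dB
∠G = 0.00° − 6.80° = -6.80°

0.0 dB, -6.8°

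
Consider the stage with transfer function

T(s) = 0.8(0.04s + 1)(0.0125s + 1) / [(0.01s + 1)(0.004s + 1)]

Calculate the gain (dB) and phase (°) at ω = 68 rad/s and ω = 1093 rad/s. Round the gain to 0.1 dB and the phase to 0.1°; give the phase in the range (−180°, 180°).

ω = 68: 7.7 dB, 60.7°; ω = 1093: 19.8 dB, 12.6°

At ω = 68 rad/s:
zero (1 + j68·0.04) = 1 + j2.72 → |·| ≈ 2.898, ∠ ≈ 69.81°
zero (1 + j68·0.0125) = 1 + j0.85 → |·| ≈ 1.3124, ∠ ≈ 40.36°
pole (1 + j68·0.01) = 1 + j0.68 → |·| ≈ 1.2093, ∠ ≈ 34.22°
pole (1 + j68·0.004) = 1 + j0.272 → |·| ≈ 1.0363, ∠ ≈ 15.22°
|T| = 0.8 · 2.898 · 1.3124 / (1.2093 · 1.0363) ≈ 2.4279
Gain = 20 log₁₀(2.4279) ≈ 7.70 dB
∠T = (69.81° + 40.36°) − (34.22° + 15.22°) = 60.73°

At ω = 1093 rad/s:
zero (1 + j1093·0.04) = 1 + j43.72 → |·| ≈ 43.731, ∠ ≈ 88.69°
zero (1 + j1093·0.0125) = 1 + j13.6625 → |·| ≈ 13.699, ∠ ≈ 85.81°
pole (1 + j1093·0.01) = 1 + j10.93 → |·| ≈ 10.976, ∠ ≈ 84.77°
pole (1 + j1093·0.004) = 1 + j4.372 → |·| ≈ 4.4849, ∠ ≈ 77.12°
|T| = 0.8 · 43.731 · 13.699 / (10.976 · 4.4849) ≈ 9.7358
Gain = 20 log₁₀(9.7358) ≈ 19.77 dB
∠T = (88.69° + 85.81°) − (84.77° + 77.12°) = 12.61°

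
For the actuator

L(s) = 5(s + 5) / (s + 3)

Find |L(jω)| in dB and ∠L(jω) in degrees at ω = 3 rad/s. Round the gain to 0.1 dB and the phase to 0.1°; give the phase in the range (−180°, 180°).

16.7 dB, -14.0°

At s = jω = j3:
zero (s+5): 5 + j3 → |·| = √(5²+3²) = √34 ≈ 5.831, ∠ = arctan(3/5) ≈ 30.96°
pole (s+3): 3 + j3 → |·| = √(3²+3²) = √18 ≈ 4.2426, ∠ = arctan(3/3) ≈ 45.00°
|L| = 5 · 5.831 / 4.2426 ≈ 6.872
Gain = 20 log₁₀(6.872) ≈ 16.74 dB
∠L = 30.96° − 45.00° = -14.04°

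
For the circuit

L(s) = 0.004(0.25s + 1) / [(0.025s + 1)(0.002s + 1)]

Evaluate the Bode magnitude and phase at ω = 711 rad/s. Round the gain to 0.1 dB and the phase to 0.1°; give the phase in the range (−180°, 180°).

-32.8 dB, -52.0°

At ω = 711 rad/s:
zero (1 + j711·0.25) = 1 + j177.75 → |·| ≈ 177.75, ∠ ≈ 89.68°
pole (1 + j711·0.025) = 1 + j17.775 → |·| ≈ 17.803, ∠ ≈ 86.78°
pole (1 + j711·0.002) = 1 + j1.422 → |·| ≈ 1.7384, ∠ ≈ 54.88°
|L| = 0.004 · 177.75 / (17.803 · 1.7384) ≈ 0.022973
Gain = 20 log₁₀(0.022973) ≈ -32.78 dB
∠L = (89.68°) − (86.78° + 54.88°) = -51.98°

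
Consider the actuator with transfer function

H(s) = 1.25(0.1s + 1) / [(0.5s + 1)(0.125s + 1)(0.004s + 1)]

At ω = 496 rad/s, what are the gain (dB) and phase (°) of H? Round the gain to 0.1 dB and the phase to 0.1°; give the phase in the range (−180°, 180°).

-54.8 dB, -153.3°

At ω = 496 rad/s:
zero (1 + j496·0.1) = 1 + j49.6 → |·| ≈ 49.61, ∠ ≈ 88.84°
pole (1 + j496·0.5) = 1 + j248 → |·| ≈ 248, ∠ ≈ 89.77°
pole (1 + j496·0.125) = 1 + j62 → |·| ≈ 62.008, ∠ ≈ 89.08°
pole (1 + j496·0.004) = 1 + j1.984 → |·| ≈ 2.2218, ∠ ≈ 63.25°
|H| = 1.25 · 49.61 / (248 · 62.008 · 2.2218) ≈ 0.001815
Gain = 20 log₁₀(0.001815) ≈ -54.82 dB
∠H = (88.84°) − (89.77° + 89.08° + 63.25°) = -153.26°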